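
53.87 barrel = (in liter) 8565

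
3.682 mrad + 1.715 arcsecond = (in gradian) 0.2349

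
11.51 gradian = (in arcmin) 621.5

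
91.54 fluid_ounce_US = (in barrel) 0.01703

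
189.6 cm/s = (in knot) 3.686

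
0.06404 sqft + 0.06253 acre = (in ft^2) 2724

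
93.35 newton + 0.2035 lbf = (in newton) 94.26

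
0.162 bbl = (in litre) 25.76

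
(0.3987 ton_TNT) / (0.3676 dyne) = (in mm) 4.538e+17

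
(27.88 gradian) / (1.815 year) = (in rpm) 7.306e-08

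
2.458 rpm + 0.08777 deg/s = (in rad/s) 0.2589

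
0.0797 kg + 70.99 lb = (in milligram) 3.228e+07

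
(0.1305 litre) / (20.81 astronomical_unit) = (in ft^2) 4.512e-16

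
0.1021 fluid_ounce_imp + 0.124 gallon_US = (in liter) 0.4723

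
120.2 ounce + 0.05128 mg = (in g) 3408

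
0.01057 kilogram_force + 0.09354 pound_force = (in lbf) 0.1168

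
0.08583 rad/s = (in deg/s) 4.918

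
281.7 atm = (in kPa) 2.854e+04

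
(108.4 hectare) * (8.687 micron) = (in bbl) 59.23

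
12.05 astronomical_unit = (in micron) 1.803e+18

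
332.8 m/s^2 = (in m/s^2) 332.8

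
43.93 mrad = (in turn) 0.006992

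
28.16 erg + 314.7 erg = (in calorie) 8.195e-06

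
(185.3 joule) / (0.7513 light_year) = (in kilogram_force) 2.658e-15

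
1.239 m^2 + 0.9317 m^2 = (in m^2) 2.171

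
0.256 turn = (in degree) 92.16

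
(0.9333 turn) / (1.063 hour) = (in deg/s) 0.0878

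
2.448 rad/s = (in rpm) 23.38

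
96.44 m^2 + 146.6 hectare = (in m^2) 1.466e+06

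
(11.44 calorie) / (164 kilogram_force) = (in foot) 0.09764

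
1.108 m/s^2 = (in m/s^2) 1.108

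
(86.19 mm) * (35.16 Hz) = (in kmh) 10.91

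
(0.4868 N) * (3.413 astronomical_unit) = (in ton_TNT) 59.4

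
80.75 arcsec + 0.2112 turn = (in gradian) 84.5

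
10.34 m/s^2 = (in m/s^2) 10.34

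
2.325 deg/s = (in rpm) 0.3875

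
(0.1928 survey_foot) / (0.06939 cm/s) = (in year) 2.685e-06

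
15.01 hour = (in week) 0.08935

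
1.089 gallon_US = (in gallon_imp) 0.9068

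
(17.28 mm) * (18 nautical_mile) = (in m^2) 576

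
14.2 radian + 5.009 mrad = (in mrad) 1.421e+04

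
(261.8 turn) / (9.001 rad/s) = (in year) 5.795e-06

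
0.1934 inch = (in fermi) 4.912e+12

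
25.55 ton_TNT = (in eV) 6.672e+29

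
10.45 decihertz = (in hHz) 0.01045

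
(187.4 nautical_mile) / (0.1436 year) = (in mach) 0.0002251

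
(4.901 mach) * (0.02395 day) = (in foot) 1.133e+07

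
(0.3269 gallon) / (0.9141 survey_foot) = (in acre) 1.097e-06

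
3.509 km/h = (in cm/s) 97.47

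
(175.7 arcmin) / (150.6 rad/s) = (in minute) 5.656e-06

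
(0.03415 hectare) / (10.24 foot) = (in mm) 1.094e+05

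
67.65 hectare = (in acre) 167.2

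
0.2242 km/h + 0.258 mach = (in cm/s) 8791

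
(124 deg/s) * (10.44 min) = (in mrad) 1.356e+06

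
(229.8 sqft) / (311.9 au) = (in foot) 1.501e-12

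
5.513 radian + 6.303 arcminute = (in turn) 0.8777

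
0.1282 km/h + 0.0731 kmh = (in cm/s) 5.592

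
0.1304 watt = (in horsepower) 0.0001749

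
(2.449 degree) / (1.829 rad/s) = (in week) 3.864e-08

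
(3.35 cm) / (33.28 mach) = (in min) 4.927e-08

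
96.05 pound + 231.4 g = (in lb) 96.56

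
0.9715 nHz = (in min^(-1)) 5.829e-08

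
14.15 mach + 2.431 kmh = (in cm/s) 4.819e+05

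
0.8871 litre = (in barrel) 0.00558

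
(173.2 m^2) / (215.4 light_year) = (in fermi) 0.08499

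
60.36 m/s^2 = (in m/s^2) 60.36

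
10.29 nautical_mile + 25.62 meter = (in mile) 11.86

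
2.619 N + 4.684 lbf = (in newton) 23.45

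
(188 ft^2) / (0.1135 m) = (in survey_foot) 504.9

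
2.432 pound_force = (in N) 10.82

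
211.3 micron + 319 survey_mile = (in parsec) 1.664e-11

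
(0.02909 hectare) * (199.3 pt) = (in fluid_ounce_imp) 7.198e+05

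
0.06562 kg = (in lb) 0.1447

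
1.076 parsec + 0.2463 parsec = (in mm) 4.08e+19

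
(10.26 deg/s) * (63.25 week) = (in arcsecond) 1.413e+12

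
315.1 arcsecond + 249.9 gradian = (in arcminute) 1.35e+04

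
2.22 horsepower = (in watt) 1655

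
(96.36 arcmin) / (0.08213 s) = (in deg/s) 19.55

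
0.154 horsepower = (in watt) 114.8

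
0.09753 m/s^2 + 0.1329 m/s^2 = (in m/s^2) 0.2304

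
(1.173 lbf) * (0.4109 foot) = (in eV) 4.079e+18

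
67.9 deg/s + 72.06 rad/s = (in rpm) 699.4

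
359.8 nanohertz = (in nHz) 359.8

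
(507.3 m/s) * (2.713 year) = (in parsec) 1.407e-06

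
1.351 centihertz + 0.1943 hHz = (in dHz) 194.4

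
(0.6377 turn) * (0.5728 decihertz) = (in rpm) 2.192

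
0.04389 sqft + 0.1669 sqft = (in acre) 4.839e-06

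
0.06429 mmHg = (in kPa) 0.008571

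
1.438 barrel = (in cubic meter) 0.2286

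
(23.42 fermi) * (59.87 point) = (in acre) 1.222e-19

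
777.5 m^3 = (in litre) 7.775e+05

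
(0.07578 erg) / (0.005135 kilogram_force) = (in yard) 1.646e-07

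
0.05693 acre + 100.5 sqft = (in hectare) 0.02397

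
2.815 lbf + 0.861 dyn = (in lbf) 2.815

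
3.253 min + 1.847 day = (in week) 0.2642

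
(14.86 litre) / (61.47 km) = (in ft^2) 2.602e-06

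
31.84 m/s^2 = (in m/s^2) 31.84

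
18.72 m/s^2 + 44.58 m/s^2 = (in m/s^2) 63.3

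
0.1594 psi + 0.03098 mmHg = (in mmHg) 8.274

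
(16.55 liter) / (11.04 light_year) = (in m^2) 1.585e-19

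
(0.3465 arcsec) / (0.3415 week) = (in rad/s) 8.133e-12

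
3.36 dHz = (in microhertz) 3.36e+05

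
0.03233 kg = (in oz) 1.14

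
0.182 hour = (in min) 10.92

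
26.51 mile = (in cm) 4.266e+06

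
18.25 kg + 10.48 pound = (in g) 2.3e+04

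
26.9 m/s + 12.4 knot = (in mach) 0.09774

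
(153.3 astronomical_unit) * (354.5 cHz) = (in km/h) 2.927e+14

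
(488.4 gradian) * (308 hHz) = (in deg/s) 1.354e+07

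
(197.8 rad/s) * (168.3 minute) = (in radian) 1.997e+06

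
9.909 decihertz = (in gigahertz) 9.909e-10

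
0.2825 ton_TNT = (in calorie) 2.825e+08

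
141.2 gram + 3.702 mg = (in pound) 0.3113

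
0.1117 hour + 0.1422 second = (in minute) 6.704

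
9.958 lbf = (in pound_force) 9.958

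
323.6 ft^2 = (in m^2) 30.06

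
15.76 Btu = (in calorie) 3974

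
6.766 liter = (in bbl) 0.04256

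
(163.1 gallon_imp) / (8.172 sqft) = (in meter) 0.9766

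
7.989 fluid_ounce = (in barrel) 0.001486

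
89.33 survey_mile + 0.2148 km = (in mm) 1.44e+08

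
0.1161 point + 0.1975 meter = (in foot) 0.6481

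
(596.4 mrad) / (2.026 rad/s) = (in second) 0.2944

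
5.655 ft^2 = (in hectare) 5.254e-05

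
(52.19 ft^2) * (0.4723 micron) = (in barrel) 1.44e-05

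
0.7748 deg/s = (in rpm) 0.1291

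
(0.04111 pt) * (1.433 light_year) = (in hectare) 1.966e+07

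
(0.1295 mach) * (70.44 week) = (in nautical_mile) 1.014e+06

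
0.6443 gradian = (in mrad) 10.12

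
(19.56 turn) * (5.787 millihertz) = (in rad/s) 0.7112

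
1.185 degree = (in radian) 0.02068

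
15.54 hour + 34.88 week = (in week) 34.97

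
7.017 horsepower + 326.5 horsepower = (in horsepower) 333.5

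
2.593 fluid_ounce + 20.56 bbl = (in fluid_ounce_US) 1.105e+05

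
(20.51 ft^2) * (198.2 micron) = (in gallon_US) 0.09977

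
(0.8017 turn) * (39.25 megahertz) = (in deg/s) 1.133e+10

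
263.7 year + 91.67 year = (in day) 1.297e+05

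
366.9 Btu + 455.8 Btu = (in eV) 5.418e+24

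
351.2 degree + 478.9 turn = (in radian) 3015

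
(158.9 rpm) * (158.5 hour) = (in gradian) 6.045e+08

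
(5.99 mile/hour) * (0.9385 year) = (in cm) 7.925e+09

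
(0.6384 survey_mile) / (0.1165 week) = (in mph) 0.03262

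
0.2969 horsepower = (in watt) 221.4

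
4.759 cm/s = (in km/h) 0.1713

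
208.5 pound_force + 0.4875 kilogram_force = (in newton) 932.2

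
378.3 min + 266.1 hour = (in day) 11.35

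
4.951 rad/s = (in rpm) 47.28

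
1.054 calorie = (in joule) 4.41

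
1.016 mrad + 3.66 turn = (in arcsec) 4.744e+06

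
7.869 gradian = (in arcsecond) 2.55e+04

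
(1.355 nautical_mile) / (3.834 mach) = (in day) 2.225e-05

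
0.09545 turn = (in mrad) 599.7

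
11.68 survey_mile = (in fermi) 1.88e+19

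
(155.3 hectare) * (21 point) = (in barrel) 7.237e+04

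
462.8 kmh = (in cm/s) 1.286e+04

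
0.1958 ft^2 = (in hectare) 1.819e-06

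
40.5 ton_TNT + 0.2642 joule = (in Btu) 1.606e+08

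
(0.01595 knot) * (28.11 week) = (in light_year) 1.475e-11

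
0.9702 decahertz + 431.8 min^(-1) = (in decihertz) 169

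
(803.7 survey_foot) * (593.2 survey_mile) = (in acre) 5.779e+04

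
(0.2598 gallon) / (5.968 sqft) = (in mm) 1.774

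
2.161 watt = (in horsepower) 0.002898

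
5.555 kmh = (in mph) 3.452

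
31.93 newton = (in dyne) 3.193e+06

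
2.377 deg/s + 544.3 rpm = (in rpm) 544.7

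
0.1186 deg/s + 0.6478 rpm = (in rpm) 0.6676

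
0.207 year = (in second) 6.528e+06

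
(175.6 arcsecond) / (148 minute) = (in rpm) 9.155e-07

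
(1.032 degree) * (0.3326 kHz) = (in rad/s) 5.991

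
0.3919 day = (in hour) 9.406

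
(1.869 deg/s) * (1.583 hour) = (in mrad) 1.859e+05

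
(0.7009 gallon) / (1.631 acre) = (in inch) 1.583e-05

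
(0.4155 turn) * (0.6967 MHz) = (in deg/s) 1.042e+08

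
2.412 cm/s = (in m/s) 0.02412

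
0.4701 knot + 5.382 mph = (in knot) 5.147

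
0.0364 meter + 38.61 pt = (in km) 5.002e-05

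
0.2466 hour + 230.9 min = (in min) 245.7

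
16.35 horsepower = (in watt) 1.219e+04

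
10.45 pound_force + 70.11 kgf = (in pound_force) 165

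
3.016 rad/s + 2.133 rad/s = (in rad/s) 5.149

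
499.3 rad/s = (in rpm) 4768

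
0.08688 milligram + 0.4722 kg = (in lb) 1.041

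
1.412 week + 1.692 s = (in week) 1.412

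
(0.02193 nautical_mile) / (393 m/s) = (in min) 0.001722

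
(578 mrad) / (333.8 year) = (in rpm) 5.243e-10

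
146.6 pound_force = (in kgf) 66.5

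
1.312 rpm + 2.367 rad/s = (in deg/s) 143.5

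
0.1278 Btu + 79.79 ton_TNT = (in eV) 2.084e+30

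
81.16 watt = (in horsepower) 0.1088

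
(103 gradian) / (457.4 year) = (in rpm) 1.071e-09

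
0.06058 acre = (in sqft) 2639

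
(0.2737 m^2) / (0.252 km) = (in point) 3.079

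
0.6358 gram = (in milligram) 635.8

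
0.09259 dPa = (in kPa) 9.259e-06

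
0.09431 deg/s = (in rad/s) 0.001646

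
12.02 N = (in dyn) 1.202e+06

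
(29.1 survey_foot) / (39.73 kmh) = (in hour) 0.0002232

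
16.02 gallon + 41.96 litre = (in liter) 102.6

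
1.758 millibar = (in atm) 0.001735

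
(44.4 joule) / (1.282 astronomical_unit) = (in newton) 2.315e-10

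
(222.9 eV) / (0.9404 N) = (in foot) 1.246e-16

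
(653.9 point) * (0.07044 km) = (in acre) 0.004015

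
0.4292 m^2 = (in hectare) 4.292e-05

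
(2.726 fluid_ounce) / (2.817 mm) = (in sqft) 0.308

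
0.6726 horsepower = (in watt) 501.6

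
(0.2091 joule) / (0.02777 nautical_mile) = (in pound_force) 0.000914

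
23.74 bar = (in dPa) 2.374e+07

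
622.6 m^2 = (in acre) 0.1538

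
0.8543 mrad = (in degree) 0.04895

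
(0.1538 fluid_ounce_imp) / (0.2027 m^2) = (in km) 2.156e-08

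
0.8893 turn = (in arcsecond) 1.153e+06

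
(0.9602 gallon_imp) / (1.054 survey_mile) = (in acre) 6.359e-10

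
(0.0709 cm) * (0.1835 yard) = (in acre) 2.94e-08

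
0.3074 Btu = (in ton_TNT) 7.752e-08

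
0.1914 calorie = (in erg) 8.008e+06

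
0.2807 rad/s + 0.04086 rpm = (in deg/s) 16.33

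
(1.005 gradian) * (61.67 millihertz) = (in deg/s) 0.05578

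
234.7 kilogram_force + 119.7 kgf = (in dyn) 3.475e+08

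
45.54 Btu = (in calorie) 1.148e+04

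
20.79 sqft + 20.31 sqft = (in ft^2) 41.1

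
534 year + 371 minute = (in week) 2.784e+04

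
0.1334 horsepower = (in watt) 99.48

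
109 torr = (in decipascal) 1.453e+05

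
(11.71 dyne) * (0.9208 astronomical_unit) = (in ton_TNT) 0.003855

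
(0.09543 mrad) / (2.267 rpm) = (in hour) 1.117e-07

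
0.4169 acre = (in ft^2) 1.816e+04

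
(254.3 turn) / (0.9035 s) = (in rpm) 1.689e+04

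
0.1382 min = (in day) 9.597e-05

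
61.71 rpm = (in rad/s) 6.462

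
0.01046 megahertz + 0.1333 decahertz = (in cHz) 1.046e+06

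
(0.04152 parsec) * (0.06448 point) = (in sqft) 3.137e+11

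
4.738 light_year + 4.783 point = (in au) 2.996e+05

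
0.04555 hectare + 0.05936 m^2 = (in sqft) 4904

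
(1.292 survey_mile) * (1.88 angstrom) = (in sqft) 4.208e-06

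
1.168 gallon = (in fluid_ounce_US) 149.5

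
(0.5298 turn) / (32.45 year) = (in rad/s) 3.253e-09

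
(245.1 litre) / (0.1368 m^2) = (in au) 1.198e-11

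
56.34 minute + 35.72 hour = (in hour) 36.66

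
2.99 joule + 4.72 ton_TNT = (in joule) 1.975e+10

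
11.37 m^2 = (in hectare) 0.001137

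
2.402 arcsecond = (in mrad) 0.01165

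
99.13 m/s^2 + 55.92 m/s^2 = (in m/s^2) 155.1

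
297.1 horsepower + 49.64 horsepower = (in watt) 2.586e+05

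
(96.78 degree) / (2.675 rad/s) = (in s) 0.6315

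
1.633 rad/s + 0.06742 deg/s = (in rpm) 15.61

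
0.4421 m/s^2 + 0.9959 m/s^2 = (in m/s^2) 1.438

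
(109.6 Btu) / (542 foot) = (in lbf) 157.4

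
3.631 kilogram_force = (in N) 35.61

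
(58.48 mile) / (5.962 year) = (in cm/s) 0.05006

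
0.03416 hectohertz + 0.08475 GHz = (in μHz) 8.475e+13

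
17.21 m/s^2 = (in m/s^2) 17.21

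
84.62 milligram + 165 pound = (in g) 7.484e+04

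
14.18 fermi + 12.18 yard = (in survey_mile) 0.00692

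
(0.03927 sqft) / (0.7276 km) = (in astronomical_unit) 3.352e-17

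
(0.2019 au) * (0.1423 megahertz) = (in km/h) 1.547e+16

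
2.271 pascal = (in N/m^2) 2.271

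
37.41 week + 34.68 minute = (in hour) 6285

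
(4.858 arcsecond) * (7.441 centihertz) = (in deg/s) 0.0001004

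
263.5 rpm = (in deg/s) 1581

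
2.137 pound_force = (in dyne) 9.506e+05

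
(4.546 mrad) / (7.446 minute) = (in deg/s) 0.000583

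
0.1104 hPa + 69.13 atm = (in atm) 69.13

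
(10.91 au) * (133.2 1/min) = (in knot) 7.043e+12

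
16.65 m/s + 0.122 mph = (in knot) 32.47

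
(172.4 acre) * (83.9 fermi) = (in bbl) 3.682e-07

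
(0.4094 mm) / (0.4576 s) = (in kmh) 0.003221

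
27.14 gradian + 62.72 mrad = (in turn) 0.07783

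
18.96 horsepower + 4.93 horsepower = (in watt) 1.781e+04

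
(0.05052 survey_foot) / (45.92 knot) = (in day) 7.544e-09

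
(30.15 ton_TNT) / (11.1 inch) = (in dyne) 4.474e+16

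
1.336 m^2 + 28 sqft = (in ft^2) 42.38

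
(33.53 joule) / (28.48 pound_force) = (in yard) 0.2894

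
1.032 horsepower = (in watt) 769.6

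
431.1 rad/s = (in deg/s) 2.47e+04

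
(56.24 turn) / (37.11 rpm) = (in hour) 0.02526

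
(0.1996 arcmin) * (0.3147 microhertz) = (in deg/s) 1.047e-09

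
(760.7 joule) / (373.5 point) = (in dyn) 5.773e+08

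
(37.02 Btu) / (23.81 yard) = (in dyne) 1.794e+08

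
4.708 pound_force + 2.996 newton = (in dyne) 2.394e+06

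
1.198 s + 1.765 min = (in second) 107.1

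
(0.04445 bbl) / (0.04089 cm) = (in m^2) 17.28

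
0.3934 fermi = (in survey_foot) 1.291e-15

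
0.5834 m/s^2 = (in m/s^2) 0.5834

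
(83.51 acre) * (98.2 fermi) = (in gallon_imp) 7.3e-06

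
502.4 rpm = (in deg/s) 3014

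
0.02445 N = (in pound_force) 0.005497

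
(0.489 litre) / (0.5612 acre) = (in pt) 0.0006103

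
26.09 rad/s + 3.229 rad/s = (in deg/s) 1680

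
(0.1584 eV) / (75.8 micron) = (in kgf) 3.414e-17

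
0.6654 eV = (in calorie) 2.548e-20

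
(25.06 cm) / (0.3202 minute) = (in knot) 0.02536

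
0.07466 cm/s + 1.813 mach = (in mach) 1.813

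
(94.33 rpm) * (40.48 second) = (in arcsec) 8.248e+07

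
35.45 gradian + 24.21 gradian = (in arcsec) 1.933e+05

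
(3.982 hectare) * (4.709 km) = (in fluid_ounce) 6.341e+12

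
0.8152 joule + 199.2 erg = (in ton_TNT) 1.948e-10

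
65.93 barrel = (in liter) 1.048e+04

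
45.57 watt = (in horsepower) 0.06111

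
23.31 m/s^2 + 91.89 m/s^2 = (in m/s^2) 115.2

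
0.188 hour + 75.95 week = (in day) 531.7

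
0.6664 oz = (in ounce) 0.6664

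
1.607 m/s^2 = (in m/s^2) 1.607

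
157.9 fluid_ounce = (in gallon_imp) 1.027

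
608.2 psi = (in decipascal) 4.193e+07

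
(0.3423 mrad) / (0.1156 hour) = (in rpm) 7.854e-06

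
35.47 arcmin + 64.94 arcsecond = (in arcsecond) 2193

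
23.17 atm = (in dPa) 2.348e+07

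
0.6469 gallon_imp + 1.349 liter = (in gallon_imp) 0.9436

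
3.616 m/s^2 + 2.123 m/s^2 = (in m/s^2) 5.739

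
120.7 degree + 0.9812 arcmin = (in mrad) 2107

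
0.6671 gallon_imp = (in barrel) 0.01908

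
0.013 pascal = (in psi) 1.885e-06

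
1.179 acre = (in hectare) 0.4771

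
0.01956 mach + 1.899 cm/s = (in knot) 12.98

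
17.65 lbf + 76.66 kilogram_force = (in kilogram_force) 84.67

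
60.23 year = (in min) 3.166e+07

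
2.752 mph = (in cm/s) 123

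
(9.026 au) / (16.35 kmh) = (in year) 9428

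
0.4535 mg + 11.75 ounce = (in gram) 333.1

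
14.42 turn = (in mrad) 9.06e+04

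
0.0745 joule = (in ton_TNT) 1.781e-11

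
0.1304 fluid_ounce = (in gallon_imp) 0.0008483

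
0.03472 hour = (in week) 0.0002067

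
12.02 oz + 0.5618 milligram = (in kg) 0.3408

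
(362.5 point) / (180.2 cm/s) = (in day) 8.214e-07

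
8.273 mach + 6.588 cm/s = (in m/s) 2817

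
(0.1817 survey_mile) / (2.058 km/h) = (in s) 511.5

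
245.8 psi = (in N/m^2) 1.695e+06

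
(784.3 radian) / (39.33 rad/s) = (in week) 3.297e-05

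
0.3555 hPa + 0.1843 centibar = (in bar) 0.002198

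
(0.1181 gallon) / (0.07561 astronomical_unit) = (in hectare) 3.952e-18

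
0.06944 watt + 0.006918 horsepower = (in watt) 5.228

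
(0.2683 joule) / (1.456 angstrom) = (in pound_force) 4.143e+08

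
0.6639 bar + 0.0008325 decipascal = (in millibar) 663.9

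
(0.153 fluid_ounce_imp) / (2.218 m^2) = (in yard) 2.143e-06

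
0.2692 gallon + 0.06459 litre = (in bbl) 0.006816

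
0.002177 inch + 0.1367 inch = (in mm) 3.527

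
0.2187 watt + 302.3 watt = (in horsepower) 0.4057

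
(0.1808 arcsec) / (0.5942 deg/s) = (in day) 9.782e-10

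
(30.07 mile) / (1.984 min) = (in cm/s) 4.065e+04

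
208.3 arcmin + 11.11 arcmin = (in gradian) 4.063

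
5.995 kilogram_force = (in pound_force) 13.22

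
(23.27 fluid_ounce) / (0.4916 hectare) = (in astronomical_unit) 9.358e-19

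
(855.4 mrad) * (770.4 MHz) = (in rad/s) 6.59e+08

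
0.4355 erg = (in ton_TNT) 1.041e-17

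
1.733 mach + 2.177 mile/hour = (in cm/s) 5.911e+04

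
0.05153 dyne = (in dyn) 0.05153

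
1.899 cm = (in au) 1.269e-13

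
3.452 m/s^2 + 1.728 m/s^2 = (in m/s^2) 5.18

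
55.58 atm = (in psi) 816.8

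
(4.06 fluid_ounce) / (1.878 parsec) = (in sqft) 2.23e-20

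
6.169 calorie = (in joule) 25.81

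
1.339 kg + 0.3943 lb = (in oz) 53.54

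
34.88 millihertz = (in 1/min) 2.093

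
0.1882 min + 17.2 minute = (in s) 1043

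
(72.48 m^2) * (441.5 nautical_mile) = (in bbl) 3.728e+08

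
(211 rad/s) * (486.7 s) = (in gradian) 6.538e+06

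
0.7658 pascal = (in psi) 0.0001111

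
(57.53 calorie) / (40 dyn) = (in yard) 6.581e+05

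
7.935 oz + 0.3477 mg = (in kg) 0.225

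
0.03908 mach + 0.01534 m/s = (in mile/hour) 29.8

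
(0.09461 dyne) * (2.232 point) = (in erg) 0.00745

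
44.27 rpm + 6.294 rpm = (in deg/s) 303.4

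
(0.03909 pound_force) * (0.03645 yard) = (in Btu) 5.493e-06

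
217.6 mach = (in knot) 1.44e+05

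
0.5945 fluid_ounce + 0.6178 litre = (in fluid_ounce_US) 21.48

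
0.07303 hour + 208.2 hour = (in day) 8.678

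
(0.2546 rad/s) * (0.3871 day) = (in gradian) 5.421e+05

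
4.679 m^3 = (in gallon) 1236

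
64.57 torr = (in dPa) 8.609e+04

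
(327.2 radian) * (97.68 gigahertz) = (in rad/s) 3.196e+13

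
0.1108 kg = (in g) 110.8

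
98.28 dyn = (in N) 0.0009828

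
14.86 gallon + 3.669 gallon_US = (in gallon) 18.53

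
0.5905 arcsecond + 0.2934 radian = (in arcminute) 1009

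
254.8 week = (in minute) 2.568e+06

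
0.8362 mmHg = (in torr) 0.8362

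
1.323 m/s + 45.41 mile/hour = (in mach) 0.0635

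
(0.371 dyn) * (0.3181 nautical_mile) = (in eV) 1.364e+16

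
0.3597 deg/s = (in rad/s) 0.006278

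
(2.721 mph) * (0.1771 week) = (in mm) 1.303e+08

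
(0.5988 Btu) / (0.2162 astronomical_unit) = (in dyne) 0.001953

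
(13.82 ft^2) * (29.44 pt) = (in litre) 13.33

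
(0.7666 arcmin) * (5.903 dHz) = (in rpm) 0.001257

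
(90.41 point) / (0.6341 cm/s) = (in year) 1.595e-07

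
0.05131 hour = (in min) 3.079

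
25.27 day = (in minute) 3.639e+04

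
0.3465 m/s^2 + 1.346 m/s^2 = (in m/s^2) 1.693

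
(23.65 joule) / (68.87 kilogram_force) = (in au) 2.341e-13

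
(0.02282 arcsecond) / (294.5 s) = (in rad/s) 3.757e-10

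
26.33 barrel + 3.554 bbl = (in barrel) 29.88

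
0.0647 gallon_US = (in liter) 0.2449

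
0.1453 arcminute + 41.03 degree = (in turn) 0.114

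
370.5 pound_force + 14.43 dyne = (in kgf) 168.1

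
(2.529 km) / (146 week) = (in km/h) 0.0001031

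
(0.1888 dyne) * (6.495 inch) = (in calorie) 7.444e-08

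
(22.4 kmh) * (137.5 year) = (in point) 7.648e+13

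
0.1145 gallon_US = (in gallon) 0.1145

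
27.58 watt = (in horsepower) 0.03699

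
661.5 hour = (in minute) 3.969e+04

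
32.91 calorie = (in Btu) 0.1305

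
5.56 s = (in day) 6.435e-05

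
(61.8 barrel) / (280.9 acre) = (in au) 5.778e-17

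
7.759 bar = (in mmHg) 5820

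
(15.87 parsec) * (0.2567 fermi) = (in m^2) 125.7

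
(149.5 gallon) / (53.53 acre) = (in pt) 0.007405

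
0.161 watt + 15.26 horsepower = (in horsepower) 15.26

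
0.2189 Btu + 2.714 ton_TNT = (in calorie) 2.714e+09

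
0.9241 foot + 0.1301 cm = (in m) 0.283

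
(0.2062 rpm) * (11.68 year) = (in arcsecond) 1.641e+12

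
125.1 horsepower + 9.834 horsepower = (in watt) 1.006e+05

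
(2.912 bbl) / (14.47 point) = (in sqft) 976.2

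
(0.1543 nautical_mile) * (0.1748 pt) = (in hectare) 1.762e-06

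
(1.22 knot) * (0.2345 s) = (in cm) 14.72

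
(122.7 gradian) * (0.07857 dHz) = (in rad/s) 0.01514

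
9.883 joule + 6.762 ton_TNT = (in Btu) 2.682e+07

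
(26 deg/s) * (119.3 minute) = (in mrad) 3.248e+06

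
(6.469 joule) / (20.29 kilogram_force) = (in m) 0.03251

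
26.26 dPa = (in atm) 2.592e-05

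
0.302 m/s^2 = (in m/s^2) 0.302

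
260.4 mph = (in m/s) 116.4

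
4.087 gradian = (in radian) 0.0642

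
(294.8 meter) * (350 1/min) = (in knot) 3343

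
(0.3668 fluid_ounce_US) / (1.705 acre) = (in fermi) 1.572e+06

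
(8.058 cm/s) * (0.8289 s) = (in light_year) 7.06e-18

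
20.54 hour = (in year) 0.002345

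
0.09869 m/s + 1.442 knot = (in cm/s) 84.05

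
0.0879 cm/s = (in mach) 2.581e-06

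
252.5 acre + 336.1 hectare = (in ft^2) 4.718e+07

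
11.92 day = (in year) 0.03266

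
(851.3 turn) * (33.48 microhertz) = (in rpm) 1.71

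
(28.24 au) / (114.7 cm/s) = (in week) 6.09e+06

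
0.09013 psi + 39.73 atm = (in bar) 40.26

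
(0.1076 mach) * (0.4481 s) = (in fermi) 1.642e+16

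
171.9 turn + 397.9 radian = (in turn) 235.2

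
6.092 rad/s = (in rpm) 58.17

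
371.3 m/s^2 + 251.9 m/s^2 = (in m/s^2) 623.2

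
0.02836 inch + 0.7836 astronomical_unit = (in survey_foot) 3.846e+11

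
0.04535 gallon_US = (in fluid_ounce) 5.805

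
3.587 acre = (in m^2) 1.452e+04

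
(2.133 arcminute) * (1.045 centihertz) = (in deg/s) 0.0003715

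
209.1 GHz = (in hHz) 2.091e+09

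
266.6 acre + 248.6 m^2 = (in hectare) 107.9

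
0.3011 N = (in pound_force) 0.06769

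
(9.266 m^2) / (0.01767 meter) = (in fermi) 5.244e+17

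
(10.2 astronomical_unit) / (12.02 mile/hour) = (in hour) 7.888e+07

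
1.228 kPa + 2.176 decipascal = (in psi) 0.1781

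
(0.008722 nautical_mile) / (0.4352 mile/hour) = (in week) 0.0001373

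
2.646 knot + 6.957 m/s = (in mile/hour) 18.61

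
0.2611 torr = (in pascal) 34.81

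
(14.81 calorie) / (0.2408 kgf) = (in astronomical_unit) 1.754e-10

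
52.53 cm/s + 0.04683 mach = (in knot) 32.02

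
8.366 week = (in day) 58.56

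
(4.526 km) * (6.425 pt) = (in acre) 0.002535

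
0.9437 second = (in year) 2.992e-08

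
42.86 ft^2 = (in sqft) 42.86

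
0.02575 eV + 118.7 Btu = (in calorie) 2.993e+04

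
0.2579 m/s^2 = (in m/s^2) 0.2579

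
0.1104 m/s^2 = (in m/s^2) 0.1104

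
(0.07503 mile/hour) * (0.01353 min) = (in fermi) 2.723e+13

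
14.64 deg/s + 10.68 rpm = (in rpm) 13.12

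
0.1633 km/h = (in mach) 0.0001332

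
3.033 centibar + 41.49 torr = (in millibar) 85.65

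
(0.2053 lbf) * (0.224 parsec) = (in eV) 3.94e+34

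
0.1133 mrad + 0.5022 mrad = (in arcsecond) 127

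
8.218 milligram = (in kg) 8.218e-06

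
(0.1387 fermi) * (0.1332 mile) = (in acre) 7.347e-18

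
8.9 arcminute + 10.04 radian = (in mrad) 1.004e+04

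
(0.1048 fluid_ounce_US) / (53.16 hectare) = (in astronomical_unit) 3.897e-23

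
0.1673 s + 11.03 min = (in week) 0.001095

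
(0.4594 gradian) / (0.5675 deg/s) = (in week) 1.205e-06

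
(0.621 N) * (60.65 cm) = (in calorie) 0.09002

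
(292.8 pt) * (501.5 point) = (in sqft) 0.1967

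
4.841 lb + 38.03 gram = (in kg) 2.234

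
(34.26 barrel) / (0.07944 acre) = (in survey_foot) 0.05559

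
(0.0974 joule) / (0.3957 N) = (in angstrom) 2.461e+09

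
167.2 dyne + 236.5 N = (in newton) 236.5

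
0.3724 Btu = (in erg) 3.929e+09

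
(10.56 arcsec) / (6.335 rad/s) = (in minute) 1.347e-07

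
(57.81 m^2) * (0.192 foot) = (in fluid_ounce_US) 1.144e+05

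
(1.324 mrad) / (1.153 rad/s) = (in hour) 3.19e-07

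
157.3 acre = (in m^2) 6.366e+05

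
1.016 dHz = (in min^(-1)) 6.096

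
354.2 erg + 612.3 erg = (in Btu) 9.161e-08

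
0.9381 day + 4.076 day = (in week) 0.7163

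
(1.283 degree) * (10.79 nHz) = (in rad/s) 2.416e-10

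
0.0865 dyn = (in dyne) 0.0865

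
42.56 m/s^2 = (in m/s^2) 42.56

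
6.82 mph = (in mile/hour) 6.82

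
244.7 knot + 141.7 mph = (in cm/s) 1.892e+04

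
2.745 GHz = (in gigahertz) 2.745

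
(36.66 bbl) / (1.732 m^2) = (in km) 0.003365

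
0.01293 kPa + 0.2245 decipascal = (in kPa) 0.01295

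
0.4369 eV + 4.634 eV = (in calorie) 1.942e-19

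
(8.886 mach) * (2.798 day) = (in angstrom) 7.315e+18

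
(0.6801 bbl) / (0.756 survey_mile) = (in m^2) 8.887e-05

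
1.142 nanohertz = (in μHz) 0.001142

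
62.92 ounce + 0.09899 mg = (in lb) 3.933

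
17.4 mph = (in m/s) 7.778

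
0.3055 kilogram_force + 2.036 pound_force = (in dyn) 1.205e+06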